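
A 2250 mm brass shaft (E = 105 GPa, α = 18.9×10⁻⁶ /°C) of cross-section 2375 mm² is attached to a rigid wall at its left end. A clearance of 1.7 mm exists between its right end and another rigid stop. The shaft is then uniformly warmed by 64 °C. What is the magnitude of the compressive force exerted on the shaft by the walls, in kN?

P ≈ 113 kN

Unrestrained expansion: δ_free = αΔT L = 18.9×10⁻⁶ × 64 × 2250 = 2.722 mm.
This exceeds the 1.7 mm gap, so the wall pushes back. The portion of expansion that must be recovered elastically is δ_free − gap = 2.722 − 1.7 = 1.022 mm.
So σ = E(δ_free − g)/L = 105×10³ × 1.022/2250 = 47.67 MPa.
Force on the wall = σA = 47.67 × 2375 mm² = 113.2 kN.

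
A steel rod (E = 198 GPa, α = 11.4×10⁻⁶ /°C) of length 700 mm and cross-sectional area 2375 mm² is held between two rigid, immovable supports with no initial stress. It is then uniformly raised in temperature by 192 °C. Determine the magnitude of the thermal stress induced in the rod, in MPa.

The supports are rigid, so the total axial strain is zero. The restrained thermal strain is ε = αΔT = 11.4×10⁻⁶ × 192 = 2188.8×10⁻⁶.
The stress required to suppress this strain is σ = Eε = 198×10³ × 2188.8×10⁻⁶ = 433.4 MPa, compressive since the rod is trying to expand.

σ ≈ 433 MPa (compressive)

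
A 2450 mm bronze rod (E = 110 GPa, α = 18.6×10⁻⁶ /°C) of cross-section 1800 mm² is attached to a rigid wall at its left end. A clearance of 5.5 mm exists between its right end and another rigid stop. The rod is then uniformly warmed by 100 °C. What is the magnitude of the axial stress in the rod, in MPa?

σ ≈ 0 MPa

Free thermal elongation = αΔT L = 18.6×10⁻⁶ × 100 × 2450 = 4.557 mm.
This is smaller than the 5.5 mm clearance, so the rod expands freely without reaching the stop — the stress is zero.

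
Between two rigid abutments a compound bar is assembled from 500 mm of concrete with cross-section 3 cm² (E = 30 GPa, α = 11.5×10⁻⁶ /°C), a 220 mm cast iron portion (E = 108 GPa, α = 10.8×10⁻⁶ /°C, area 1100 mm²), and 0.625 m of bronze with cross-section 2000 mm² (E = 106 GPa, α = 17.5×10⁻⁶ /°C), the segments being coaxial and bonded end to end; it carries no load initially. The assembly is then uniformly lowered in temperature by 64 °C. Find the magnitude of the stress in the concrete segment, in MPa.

Free thermal contraction of the whole bar: Σ αᵢΔT Lᵢ = 11.5×10⁻⁶×64×500 + 10.8×10⁻⁶×64×220 + 17.5×10⁻⁶×64×625 = 1.22 mm.
Since the ends are fixed, an axial force P builds up, equal in every segment, with P · Σ Lᵢ/(AᵢEᵢ) = δ_free.
The series flexibility is Σ Lᵢ/(AᵢEᵢ) = 500/(300×30×10³) + 220/(1100×108×10³) + 625/(2000×106×10³) = 6.036×10⁻⁵ mm/N.
So P = 1.22 / 6.036×10⁻⁵ = 20.21 kN, tensile.
σ_{concrete} = P / A = 20210 / 300 = 67.38 MPa.

σ ≈ 67.4 MPa (tensile)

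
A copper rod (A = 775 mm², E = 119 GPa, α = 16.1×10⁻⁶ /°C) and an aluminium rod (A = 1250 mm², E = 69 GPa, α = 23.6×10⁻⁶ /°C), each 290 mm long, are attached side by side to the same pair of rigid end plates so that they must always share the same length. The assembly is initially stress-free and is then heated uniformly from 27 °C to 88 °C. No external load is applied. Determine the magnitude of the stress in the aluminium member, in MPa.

The aluminium has the larger α, so on heating it would change length more than the copper if both were free. The rigid plates force a common final length, so the aluminium is put into compression and the copper into tension, with equal and opposite forces P (no external load).
Setting the final lengths equal and cancelling L: (α₁ − α₂)ΔT = P/(A₁E₁) + P/(A₂E₂).
|α₁ − α₂|·ΔT = 7.5×10⁻⁶ × 61 = 0.0004575.
1/(A₁E₁) + 1/(A₂E₂) = 1/(775×119×10³) + 1/(1250×69×10³) = 2.244×10⁻⁸ N⁻¹.
P = 0.0004575 / 2.244×10⁻⁸ = 20390 N = 20.39 kN.
σ_{aluminium} = P/A₂ = 20390/1250 = 16.31 MPa, compressive.

σ ≈ 16.3 MPa (compressive)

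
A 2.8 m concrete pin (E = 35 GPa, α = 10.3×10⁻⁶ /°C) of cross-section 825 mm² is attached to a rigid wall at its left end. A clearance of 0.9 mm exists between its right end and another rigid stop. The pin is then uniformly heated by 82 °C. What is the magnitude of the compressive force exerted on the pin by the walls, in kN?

Free thermal elongation = αΔT L = 10.3×10⁻⁶ × 82 × 2800 = 2.365 mm.
After closing the 0.9 mm clearance, 2.365 − 0.9 = 1.465 mm of expansion remains to be suppressed by the wall.
Compatibility: PL/(AE) = 1.465 mm, so σ = P/A = E × (1.465/2800) = 18.31 MPa.
P = σA = 18.31 × 825 = 15.11 kN.

P ≈ 15.1 kN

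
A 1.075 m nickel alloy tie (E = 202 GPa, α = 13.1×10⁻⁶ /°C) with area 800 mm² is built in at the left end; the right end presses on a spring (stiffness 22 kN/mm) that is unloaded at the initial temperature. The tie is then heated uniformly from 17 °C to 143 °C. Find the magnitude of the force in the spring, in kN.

P ≈ 34.1 kN

Free thermal expansion: δ_free = αΔT L = 13.1×10⁻⁶ × 126 × 1075 = 1.774 mm.
Let P be the compressive force at the spring. The tie shortens elastically by PL/(AE) and the spring compresses by P/k; together these equal δ_free.
So P = δ_free / [L/(AE) + 1/k] = 1.774 / [ 1075/(800×202×10³) + 1/(22×10³) ].
P = 1.774 / 5.211×10⁻⁵ = 34050 N.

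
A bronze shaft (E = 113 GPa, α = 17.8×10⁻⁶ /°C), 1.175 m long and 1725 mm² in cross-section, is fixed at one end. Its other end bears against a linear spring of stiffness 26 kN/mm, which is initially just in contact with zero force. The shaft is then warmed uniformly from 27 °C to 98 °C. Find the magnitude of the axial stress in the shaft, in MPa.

σ ≈ 19.3 MPa (compressive)

The unrestrained thermal change is αΔT L = 17.8×10⁻⁶ × 71 × 1175 = 1.485 mm.
With a force P in the spring, the elastic change of the shaft is PL/(AE) and that of the spring is P/k; compatibility requires their sum to equal δ_free.
So P = δ_free / [L/(AE) + 1/k] = 1.485 / [ 1175/(1725×113×10³) + 1/(26×10³) ].
P = 1.485 / 4.449×10⁻⁵ = 33380 N.
σ = P/A = 33380/1725 = 19.35 MPa.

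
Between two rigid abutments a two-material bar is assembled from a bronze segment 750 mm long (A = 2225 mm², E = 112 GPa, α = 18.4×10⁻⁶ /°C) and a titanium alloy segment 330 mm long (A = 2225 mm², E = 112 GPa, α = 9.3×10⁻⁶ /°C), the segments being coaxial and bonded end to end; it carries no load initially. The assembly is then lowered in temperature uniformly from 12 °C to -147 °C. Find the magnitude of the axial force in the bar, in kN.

P ≈ 619 kN (tensile)

If the supports were absent, the total length change would be Σ αᵢΔT Lᵢ = 18.4×10⁻⁶×159×750 + 9.3×10⁻⁶×159×330 = 2.682 mm.
The rigid supports impose zero overall length change; the single axial force P common to all segments must satisfy P Σ Lᵢ/(AᵢEᵢ) = δ_free.
Σ Lᵢ/(AᵢEᵢ) = 750/(2225×112×10³) + 330/(2225×112×10³) = 4.334×10⁻⁶ mm/N.
Hence P = δ_free / Σ(L/AE) = 2.682/4.334×10⁻⁶ = 618.9 kN (tensile).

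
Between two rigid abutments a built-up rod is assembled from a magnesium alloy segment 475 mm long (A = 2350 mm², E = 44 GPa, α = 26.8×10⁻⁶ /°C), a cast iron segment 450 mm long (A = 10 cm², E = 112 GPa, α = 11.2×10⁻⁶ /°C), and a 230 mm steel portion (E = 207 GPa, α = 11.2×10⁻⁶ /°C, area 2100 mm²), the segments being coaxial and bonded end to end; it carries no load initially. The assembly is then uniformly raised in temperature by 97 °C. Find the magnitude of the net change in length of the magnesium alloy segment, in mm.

With the walls removed the bar would change length by δ_free = Σ αᵢΔT Lᵢ = 26.8×10⁻⁶×97×475 + 11.2×10⁻⁶×97×450 + 11.2×10⁻⁶×97×230 = 1.974 mm.
The walls prevent any net length change, so an axial force P (same in every segment) develops. Compatibility: P · Σ Lᵢ/(AᵢEᵢ) = δ_free.
Σ Lᵢ/(AᵢEᵢ) = 475/(2350×44×10³) + 450/(1000×112×10³) + 230/(2100×207×10³) = 9.141×10⁻⁶ mm/N.
So P = 1.974 / 9.141×10⁻⁶ = 215.9 kN, compressive.
For the magnesium alloy segment, free thermal change = 26.8×10⁻⁶×97×475 = 1.235 mm and elastic change from P = 215900×475/(2350×44×10³) = 0.9918 mm; these oppose, so the net change is 0.243 mm (segment lengthens).

|ΔL| ≈ 0.243 mm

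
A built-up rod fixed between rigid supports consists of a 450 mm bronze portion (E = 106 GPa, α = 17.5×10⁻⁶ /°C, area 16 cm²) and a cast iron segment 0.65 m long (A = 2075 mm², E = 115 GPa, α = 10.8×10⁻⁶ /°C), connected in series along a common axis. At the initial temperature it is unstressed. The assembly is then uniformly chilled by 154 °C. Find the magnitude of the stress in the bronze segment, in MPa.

If the supports were absent, the total length change would be Σ αᵢΔT Lᵢ = 17.5×10⁻⁶×154×450 + 10.8×10⁻⁶×154×650 = 2.294 mm.
The rigid supports impose zero overall length change; the single axial force P common to all segments must satisfy P Σ Lᵢ/(AᵢEᵢ) = δ_free.
Σ Lᵢ/(AᵢEᵢ) = 450/(1600×106×10³) + 650/(2075×115×10³) = 5.377×10⁻⁶ mm/N.
P = 2.294 / 5.377×10⁻⁶ = 426600 N = 426.6 kN, tensile.
σ_{bronze} = P / A = 426600 / 1600 = 266.6 MPa.

σ ≈ 267 MPa (tensile)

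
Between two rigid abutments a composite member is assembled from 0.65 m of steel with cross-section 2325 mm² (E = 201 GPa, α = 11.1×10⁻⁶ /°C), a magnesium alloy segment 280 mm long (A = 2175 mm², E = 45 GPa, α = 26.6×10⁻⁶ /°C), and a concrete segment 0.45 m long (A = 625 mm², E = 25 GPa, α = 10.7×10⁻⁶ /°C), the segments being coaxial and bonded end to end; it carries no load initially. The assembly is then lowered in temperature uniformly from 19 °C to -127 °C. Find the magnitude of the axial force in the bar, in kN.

Free thermal contraction of the whole bar: Σ αᵢΔT Lᵢ = 11.1×10⁻⁶×146×650 + 26.6×10⁻⁶×146×280 + 10.7×10⁻⁶×146×450 = 2.844 mm.
Since the ends are fixed, an axial force P builds up, equal in every segment, with P · Σ Lᵢ/(AᵢEᵢ) = δ_free.
The series flexibility is Σ Lᵢ/(AᵢEᵢ) = 650/(2325×201×10³) + 280/(2175×45×10³) + 450/(625×25×10³) = 3.305×10⁻⁵ mm/N.
Hence P = δ_free / Σ(L/AE) = 2.844/3.305×10⁻⁵ = 86.04 kN (tensile).

P ≈ 86 kN (tensile)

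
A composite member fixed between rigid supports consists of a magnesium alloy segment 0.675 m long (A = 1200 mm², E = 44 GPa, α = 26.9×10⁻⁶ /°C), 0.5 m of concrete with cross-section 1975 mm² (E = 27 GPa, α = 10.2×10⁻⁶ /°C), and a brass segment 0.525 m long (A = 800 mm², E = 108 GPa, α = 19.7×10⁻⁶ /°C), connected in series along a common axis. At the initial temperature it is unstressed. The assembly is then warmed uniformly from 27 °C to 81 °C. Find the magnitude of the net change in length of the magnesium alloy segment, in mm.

|ΔL| ≈ 0.159 mm

Free thermal expansion of the whole bar: Σ αᵢΔT Lᵢ = 26.9×10⁻⁶×54×675 + 10.2×10⁻⁶×54×500 + 19.7×10⁻⁶×54×525 = 1.814 mm.
Since the ends are fixed, an axial force P builds up, equal in every segment, with P · Σ Lᵢ/(AᵢEᵢ) = δ_free.
The series flexibility is Σ Lᵢ/(AᵢEᵢ) = 675/(1200×44×10³) + 500/(1975×27×10³) + 525/(800×108×10³) = 2.824×10⁻⁵ mm/N.
Hence P = δ_free / Σ(L/AE) = 1.814/2.824×10⁻⁵ = 64.26 kN (compressive).
For the magnesium alloy segment, free thermal change = 26.9×10⁻⁶×54×675 = 0.9805 mm and elastic change from P = 64260×675/(1200×44×10³) = 0.8215 mm; these oppose, so the net change is 0.159 mm (segment lengthens).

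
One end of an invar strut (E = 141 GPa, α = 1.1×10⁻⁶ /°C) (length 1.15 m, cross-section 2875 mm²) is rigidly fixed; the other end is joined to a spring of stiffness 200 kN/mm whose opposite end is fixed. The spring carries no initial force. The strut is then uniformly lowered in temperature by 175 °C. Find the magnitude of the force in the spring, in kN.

P ≈ 28.2 kN

The unrestrained thermal change is αΔT L = 1.1×10⁻⁶ × 175 × 1150 = 0.2214 mm.
With a force P in the spring, the elastic change of the strut is PL/(AE) and that of the spring is P/k; compatibility requires their sum to equal δ_free.
P [ L/(AE) + 1/k ] = δ_free → P [ 1150/(2875×141×10³) + 1/(200×10³) ] = 0.2214.
P = 0.2214 / 7.837×10⁻⁶ = 28250 N.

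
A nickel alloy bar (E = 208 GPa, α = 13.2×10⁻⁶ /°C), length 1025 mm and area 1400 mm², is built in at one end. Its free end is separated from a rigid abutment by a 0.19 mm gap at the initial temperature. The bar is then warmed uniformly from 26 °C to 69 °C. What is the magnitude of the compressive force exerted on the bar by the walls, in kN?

If the wall were absent the bar would grow by αΔT L = 13.2×10⁻⁶ × 43 × 1025 = 0.5818 mm.
This exceeds the 0.19 mm gap, so the wall pushes back. The portion of expansion that must be recovered elastically is δ_free − gap = 0.5818 − 0.19 = 0.3918 mm.
Compatibility: PL/(AE) = 0.3918 mm, so σ = P/A = E × (0.3918/1025) = 79.5 MPa.
P = σA = 79.5 × 1400 = 111.3 kN.

P ≈ 111 kN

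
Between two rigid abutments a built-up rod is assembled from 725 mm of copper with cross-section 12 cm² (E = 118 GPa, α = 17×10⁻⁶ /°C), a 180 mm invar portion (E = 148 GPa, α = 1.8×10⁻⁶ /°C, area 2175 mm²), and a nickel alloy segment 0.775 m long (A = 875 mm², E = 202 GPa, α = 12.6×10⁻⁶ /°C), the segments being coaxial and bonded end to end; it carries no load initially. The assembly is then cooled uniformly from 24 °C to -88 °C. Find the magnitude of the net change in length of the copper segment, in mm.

Free thermal contraction of the whole bar: Σ αᵢΔT Lᵢ = 17×10⁻⁶×112×725 + 1.8×10⁻⁶×112×180 + 12.6×10⁻⁶×112×775 = 2.51 mm.
The walls prevent any net length change, so an axial force P (same in every segment) develops. Compatibility: P · Σ Lᵢ/(AᵢEᵢ) = δ_free.
The series flexibility is Σ Lᵢ/(AᵢEᵢ) = 725/(1200×118×10³) + 180/(2175×148×10³) + 775/(875×202×10³) = 1.006×10⁻⁵ mm/N.
P = 2.51 / 1.006×10⁻⁵ = 249400 N = 249.4 kN, tensile.
For the copper segment, free thermal change = 17×10⁻⁶×112×725 = 1.38 mm and elastic change from P = 249400×725/(1200×118×10³) = 1.277 mm; these oppose, so the net change is 0.103 mm (segment shortens).

|ΔL| ≈ 0.103 mm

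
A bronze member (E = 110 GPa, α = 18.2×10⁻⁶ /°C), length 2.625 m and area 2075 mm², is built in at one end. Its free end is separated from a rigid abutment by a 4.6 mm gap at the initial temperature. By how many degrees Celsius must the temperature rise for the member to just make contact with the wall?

The gap closes when αΔT L = 4.6 mm, since the member is still unstressed at that instant.
So ΔT = g/(αL) = 4.6/(18.2×10⁻⁶ × 2625) = 96.28 °C.

ΔT ≈ 96.3 °C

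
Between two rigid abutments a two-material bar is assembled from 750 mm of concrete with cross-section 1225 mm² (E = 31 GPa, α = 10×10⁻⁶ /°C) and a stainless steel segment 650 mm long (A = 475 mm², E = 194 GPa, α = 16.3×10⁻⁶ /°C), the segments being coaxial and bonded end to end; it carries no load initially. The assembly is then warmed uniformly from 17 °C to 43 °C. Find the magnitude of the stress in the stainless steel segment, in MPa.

σ ≈ 37 MPa (compressive)

With the walls removed the bar would change length by δ_free = Σ αᵢΔT Lᵢ = 10×10⁻⁶×26×750 + 16.3×10⁻⁶×26×650 = 0.4705 mm.
The rigid supports impose zero overall length change; the single axial force P common to all segments must satisfy P Σ Lᵢ/(AᵢEᵢ) = δ_free.
Σ Lᵢ/(AᵢEᵢ) = 750/(1225×31×10³) + 650/(475×194×10³) = 2.68×10⁻⁵ mm/N.
P = 0.4705 / 2.68×10⁻⁵ = 17550 N = 17.55 kN, compressive.
σ_{stainless steel} = P / A = 17550 / 475 = 36.95 MPa.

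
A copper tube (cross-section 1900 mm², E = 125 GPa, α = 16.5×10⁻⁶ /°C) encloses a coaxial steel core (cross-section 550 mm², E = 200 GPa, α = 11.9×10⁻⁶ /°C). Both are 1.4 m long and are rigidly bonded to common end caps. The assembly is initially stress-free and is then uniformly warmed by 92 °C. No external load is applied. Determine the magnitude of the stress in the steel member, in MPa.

The copper has the larger α, so on heating it would change length more than the steel if both were free. The rigid plates force a common final length, so the copper is put into compression and the steel into tension, with equal and opposite forces P (no external load).
Setting the final lengths equal and cancelling L: (α₁ − α₂)ΔT = P/(A₁E₁) + P/(A₂E₂).
|α₁ − α₂|·ΔT = 4.6×10⁻⁶ × 92 = 0.0004232.
1/(A₁E₁) + 1/(A₂E₂) = 1/(1900×125×10³) + 1/(550×200×10³) = 1.33×10⁻⁸ N⁻¹.
P = 0.0004232 / 1.33×10⁻⁸ = 31820 N = 31.82 kN.
σ_{steel} = P/A₂ = 31820/550 = 57.85 MPa, tensile.

σ ≈ 57.8 MPa (tensile)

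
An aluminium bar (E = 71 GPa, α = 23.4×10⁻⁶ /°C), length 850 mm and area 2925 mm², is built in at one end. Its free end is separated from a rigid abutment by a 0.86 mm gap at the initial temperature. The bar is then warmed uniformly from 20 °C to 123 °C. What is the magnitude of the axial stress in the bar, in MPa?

Unrestrained expansion: δ_free = αΔT L = 23.4×10⁻⁶ × 103 × 850 = 2.049 mm.
After closing the 0.86 mm clearance, 2.049 − 0.86 = 1.189 mm of expansion remains to be suppressed by the wall.
Compatibility: PL/(AE) = 1.189 mm, so σ = P/A = E × (1.189/850) = 99.29 MPa.

σ ≈ 99.3 MPa (compressive)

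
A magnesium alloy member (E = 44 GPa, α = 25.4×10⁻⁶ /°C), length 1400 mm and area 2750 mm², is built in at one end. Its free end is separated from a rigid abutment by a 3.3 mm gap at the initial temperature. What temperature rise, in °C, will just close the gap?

ΔT ≈ 92.8 °C

The gap closes when αΔT L = 3.3 mm, since the member is still unstressed at that instant.
ΔT = 3.3 / (25.4×10⁻⁶ × 1400) = 92.8 °C.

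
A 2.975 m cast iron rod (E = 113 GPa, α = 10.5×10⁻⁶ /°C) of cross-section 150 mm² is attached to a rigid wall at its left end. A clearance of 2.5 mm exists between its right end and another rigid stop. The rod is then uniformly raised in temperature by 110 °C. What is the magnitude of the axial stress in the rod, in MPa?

σ ≈ 35.6 MPa (compressive)

Unrestrained expansion: δ_free = αΔT L = 10.5×10⁻⁶ × 110 × 2975 = 3.436 mm.
This exceeds the 2.5 mm gap, so the wall pushes back. The portion of expansion that must be recovered elastically is δ_free − gap = 3.436 − 2.5 = 0.9361 mm.
That suppressed elongation corresponds to σ = E·Δ/L = 113×10³ × 0.9361/2975 = 35.56 MPa.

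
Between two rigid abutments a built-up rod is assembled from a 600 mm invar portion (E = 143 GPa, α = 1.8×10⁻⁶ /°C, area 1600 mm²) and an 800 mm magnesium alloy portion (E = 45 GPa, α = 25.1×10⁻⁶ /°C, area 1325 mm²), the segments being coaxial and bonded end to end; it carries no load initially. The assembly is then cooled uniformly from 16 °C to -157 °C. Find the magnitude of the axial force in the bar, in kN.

P ≈ 228 kN (tensile)

Free thermal contraction of the whole bar: Σ αᵢΔT Lᵢ = 1.8×10⁻⁶×173×600 + 25.1×10⁻⁶×173×800 = 3.661 mm.
The rigid supports impose zero overall length change; the single axial force P common to all segments must satisfy P Σ Lᵢ/(AᵢEᵢ) = δ_free.
Σ Lᵢ/(AᵢEᵢ) = 600/(1600×143×10³) + 800/(1325×45×10³) = 1.604×10⁻⁵ mm/N.
Hence P = δ_free / Σ(L/AE) = 3.661/1.604×10⁻⁵ = 228.2 kN (tensile).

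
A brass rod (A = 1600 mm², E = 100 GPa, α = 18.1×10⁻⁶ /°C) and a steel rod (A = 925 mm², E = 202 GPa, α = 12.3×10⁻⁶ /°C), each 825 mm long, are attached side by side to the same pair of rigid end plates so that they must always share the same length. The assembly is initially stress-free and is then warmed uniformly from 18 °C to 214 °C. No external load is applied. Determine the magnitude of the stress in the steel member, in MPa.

Equilibrium of a rigid end plate with no external load gives equal and opposite internal forces ±P in the two members. Since α_{brass} > α_{steel}, heating drives the brass into compression and the steel into tension.
Equating the net (thermal + elastic) strains gives |α₁ − α₂|·ΔT = P·[1/(A₁E₁) + 1/(A₂E₂)].
|α₁ − α₂|·ΔT = 5.8×10⁻⁶ × 196 = 0.001137.
1/(A₁E₁) + 1/(A₂E₂) = 1/(1600×100×10³) + 1/(925×202×10³) = 1.16×10⁻⁸ N⁻¹.
So P = 0.001137 / 1.16×10⁻⁸ = 97.98 kN.
σ_{steel} = P/A₂ = 97980/925 = 105.9 MPa, tensile.

σ ≈ 106 MPa (tensile)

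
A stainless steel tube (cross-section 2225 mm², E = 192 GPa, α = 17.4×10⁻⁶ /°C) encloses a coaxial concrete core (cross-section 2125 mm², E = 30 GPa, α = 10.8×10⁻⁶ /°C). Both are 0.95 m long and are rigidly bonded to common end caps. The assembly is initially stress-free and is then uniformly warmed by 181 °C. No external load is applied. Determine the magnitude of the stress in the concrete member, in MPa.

Both members must finish at the same length. With the larger α, the stainless steel tends to over-expand; the plates restrain it, putting the stainless steel in compression and the concrete in tension. With no external load the two internal forces are equal and opposite, magnitude P.
Compatibility of the two members (thermal + elastic change equal): (α₁ − α₂)ΔT = P·[1/(A₁E₁) + 1/(A₂E₂)].
|α₁ − α₂|·ΔT = 6.6×10⁻⁶ × 181 = 0.001195.
1/(A₁E₁) + 1/(A₂E₂) = 1/(2225×192×10³) + 1/(2125×30×10³) = 1.803×10⁻⁸ N⁻¹.
So P = 0.001195 / 1.803×10⁻⁸ = 66.27 kN.
σ_{concrete} = P/A₂ = 66270/2125 = 31.18 MPa, tensile.

σ ≈ 31.2 MPa (tensile)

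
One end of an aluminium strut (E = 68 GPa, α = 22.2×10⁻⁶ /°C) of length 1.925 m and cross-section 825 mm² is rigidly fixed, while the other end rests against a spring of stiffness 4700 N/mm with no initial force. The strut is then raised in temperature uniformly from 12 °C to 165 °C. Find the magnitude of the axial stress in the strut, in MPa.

σ ≈ 32.1 MPa (compressive)

If the spring were absent the strut would lengthen by αΔT L = 22.2×10⁻⁶ × 153 × 1925 = 6.538 mm.
With a force P in the spring, the elastic change of the strut is PL/(AE) and that of the spring is P/k; compatibility requires their sum to equal δ_free.
So P = δ_free / [L/(AE) + 1/k] = 6.538 / [ 1925/(825×68×10³) + 1/(4700) ].
P = 6.538 / 0.0002471 = 26460 N.
σ = P/A = 26460/825 = 32.08 MPa.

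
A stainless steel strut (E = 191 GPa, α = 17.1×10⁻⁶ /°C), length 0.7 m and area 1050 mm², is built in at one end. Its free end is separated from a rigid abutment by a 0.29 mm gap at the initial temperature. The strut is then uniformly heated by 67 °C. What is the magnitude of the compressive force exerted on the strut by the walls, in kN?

P ≈ 147 kN

If the wall were absent the strut would grow by αΔT L = 17.1×10⁻⁶ × 67 × 700 = 0.802 mm.
The gap closes (δ_free > 0.29 mm) and the wall then resists a further 0.802 − 0.29 = 0.512 mm of expansion.
That suppressed elongation corresponds to σ = E·Δ/L = 191×10³ × 0.512/700 = 139.7 MPa.
Force on the wall = σA = 139.7 × 1050 mm² = 146.7 kN.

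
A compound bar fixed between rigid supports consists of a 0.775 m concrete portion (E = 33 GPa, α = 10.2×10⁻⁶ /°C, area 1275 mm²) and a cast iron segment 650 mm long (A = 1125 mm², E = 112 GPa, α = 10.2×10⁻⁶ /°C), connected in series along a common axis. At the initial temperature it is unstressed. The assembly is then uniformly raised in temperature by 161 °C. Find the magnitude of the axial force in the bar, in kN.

Free thermal expansion of the whole bar: Σ αᵢΔT Lᵢ = 10.2×10⁻⁶×161×775 + 10.2×10⁻⁶×161×650 = 2.34 mm.
The rigid supports impose zero overall length change; the single axial force P common to all segments must satisfy P Σ Lᵢ/(AᵢEᵢ) = δ_free.
Σ Lᵢ/(AᵢEᵢ) = 775/(1275×33×10³) + 650/(1125×112×10³) = 2.358×10⁻⁵ mm/N.
So P = 2.34 / 2.358×10⁻⁵ = 99.25 kN, compressive.

P ≈ 99.2 kN (compressive)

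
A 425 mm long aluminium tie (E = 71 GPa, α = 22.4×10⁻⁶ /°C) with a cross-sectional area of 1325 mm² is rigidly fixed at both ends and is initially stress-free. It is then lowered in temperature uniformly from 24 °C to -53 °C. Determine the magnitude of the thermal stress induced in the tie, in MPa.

σ ≈ 122 MPa (tensile)

The supports are rigid, so the total axial strain is zero. The restrained thermal strain is ε = αΔT = 22.4×10⁻⁶ × 77 = 1724.8×10⁻⁶.
σ = EαΔT = 71×10³ × 22.4×10⁻⁶ × 77 = 122.5 MPa (tensile; the tie is trying to contract).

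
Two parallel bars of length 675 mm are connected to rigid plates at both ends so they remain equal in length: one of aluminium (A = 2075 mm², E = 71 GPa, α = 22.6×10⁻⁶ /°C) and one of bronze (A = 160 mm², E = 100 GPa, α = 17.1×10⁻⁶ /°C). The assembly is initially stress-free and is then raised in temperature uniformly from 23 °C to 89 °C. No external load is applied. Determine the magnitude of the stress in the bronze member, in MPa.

σ ≈ 32.7 MPa (tensile)

Equilibrium of a rigid end plate with no external load gives equal and opposite internal forces ±P in the two members. Since α_{aluminium} > α_{bronze}, heating drives the aluminium into compression and the bronze into tension.
Setting the final lengths equal and cancelling L: (α₁ − α₂)ΔT = P/(A₁E₁) + P/(A₂E₂).
|α₁ − α₂|·ΔT = 5.5×10⁻⁶ × 66 = 0.000363.
1/(A₁E₁) + 1/(A₂E₂) = 1/(2075×71×10³) + 1/(160×100×10³) = 6.929×10⁻⁸ N⁻¹.
So P = 0.000363 / 6.929×10⁻⁸ = 5.239 kN.
σ_{bronze} = P/A₂ = 5239/160 = 32.74 MPa, tensile.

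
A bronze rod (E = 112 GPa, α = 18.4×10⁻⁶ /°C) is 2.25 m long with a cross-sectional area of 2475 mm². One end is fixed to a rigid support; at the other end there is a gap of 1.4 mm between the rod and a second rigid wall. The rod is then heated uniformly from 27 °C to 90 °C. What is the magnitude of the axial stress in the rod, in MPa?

Free thermal elongation = αΔT L = 18.4×10⁻⁶ × 63 × 2250 = 2.608 mm.
This exceeds the 1.4 mm gap, so the wall pushes back. The portion of expansion that must be recovered elastically is δ_free − gap = 2.608 − 1.4 = 1.208 mm.
Compatibility: PL/(AE) = 1.208 mm, so σ = P/A = E × (1.208/2250) = 60.14 MPa.

σ ≈ 60.1 MPa (compressive)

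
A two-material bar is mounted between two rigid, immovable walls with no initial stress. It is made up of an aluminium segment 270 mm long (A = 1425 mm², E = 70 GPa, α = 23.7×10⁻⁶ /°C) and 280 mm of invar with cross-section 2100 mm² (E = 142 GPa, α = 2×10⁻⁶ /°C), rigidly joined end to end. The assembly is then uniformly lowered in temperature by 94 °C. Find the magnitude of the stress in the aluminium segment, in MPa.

If the supports were absent, the total length change would be Σ αᵢΔT Lᵢ = 23.7×10⁻⁶×94×270 + 2×10⁻⁶×94×280 = 0.6541 mm.
The walls prevent any net length change, so an axial force P (same in every segment) develops. Compatibility: P · Σ Lᵢ/(AᵢEᵢ) = δ_free.
The series flexibility is Σ Lᵢ/(AᵢEᵢ) = 270/(1425×70×10³) + 280/(2100×142×10³) = 3.646×10⁻⁶ mm/N.
So P = 0.6541 / 3.646×10⁻⁶ = 179.4 kN, tensile.
σ_{aluminium} = P / A = 179400 / 1425 = 125.9 MPa.

σ ≈ 126 MPa (tensile)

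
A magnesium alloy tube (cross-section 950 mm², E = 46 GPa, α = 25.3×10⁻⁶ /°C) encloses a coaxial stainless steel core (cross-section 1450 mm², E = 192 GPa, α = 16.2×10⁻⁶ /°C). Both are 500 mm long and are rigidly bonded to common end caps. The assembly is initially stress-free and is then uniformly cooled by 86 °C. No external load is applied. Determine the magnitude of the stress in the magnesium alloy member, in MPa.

The magnesium alloy has the larger α, so on cooling it would change length more than the stainless steel if both were free. The rigid plates force a common final length, so the magnesium alloy is put into tension and the stainless steel into compression, with equal and opposite forces P (no external load).
Equating the net (thermal + elastic) strains gives |α₁ − α₂|·ΔT = P·[1/(A₁E₁) + 1/(A₂E₂)].
|α₁ − α₂|·ΔT = 9.1×10⁻⁶ × 86 = 0.0007826.
1/(A₁E₁) + 1/(A₂E₂) = 1/(950×46×10³) + 1/(1450×192×10³) = 2.648×10⁻⁸ N⁻¹.
P = 0.0007826 / 2.648×10⁻⁸ = 29560 N = 29.56 kN.
σ_{magnesium alloy} = P/A₁ = 29560/950 = 31.12 MPa, tensile.

σ ≈ 31.1 MPa (tensile)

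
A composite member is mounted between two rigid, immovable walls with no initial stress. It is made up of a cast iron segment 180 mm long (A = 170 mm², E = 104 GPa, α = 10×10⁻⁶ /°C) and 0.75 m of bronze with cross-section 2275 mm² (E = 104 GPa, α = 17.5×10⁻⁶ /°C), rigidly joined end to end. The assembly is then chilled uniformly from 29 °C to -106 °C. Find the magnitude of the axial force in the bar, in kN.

Free thermal contraction of the whole bar: Σ αᵢΔT Lᵢ = 10×10⁻⁶×135×180 + 17.5×10⁻⁶×135×750 = 2.015 mm.
The rigid supports impose zero overall length change; the single axial force P common to all segments must satisfy P Σ Lᵢ/(AᵢEᵢ) = δ_free.
The series flexibility is Σ Lᵢ/(AᵢEᵢ) = 180/(170×104×10³) + 750/(2275×104×10³) = 1.335×10⁻⁵ mm/N.
So P = 2.015 / 1.335×10⁻⁵ = 150.9 kN, tensile.

P ≈ 151 kN (tensile)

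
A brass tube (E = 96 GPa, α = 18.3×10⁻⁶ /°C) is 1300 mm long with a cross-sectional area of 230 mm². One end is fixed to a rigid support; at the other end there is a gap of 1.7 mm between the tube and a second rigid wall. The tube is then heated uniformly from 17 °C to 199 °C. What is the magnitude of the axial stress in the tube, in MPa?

σ ≈ 194 MPa (compressive)

Unrestrained expansion: δ_free = αΔT L = 18.3×10⁻⁶ × 182 × 1300 = 4.33 mm.
After closing the 1.7 mm clearance, 4.33 − 1.7 = 2.63 mm of expansion remains to be suppressed by the wall.
So σ = E(δ_free − g)/L = 96×10³ × 2.63/1300 = 194.2 MPa.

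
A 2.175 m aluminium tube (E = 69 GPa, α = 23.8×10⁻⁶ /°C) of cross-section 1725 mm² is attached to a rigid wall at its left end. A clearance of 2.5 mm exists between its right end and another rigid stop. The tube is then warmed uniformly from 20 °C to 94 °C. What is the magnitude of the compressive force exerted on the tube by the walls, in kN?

P ≈ 72.8 kN

Unrestrained expansion: δ_free = αΔT L = 23.8×10⁻⁶ × 74 × 2175 = 3.831 mm.
The gap closes (δ_free > 2.5 mm) and the wall then resists a further 3.831 − 2.5 = 1.331 mm of expansion.
That suppressed elongation corresponds to σ = E·Δ/L = 69×10³ × 1.331/2175 = 42.21 MPa.
Force on the wall = σA = 42.21 × 1725 mm² = 72.82 kN.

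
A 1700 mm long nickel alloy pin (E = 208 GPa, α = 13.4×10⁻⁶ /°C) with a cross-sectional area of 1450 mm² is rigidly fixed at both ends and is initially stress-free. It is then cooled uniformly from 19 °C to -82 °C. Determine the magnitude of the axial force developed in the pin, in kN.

With zero net strain, σ = E·αΔT = 208 GPa × 13.4×10⁻⁶ × 101 = 281.5 MPa.
Axial force P = σA = 281.5 × 1450 = 408200 N = 408.2 kN, tensile.

P ≈ 408 kN (tensile)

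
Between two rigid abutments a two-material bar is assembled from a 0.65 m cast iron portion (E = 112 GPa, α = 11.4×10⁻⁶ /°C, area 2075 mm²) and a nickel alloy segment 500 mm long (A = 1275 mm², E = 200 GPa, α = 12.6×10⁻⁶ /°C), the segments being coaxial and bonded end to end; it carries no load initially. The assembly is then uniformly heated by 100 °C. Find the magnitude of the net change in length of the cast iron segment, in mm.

Free thermal expansion of the whole bar: Σ αᵢΔT Lᵢ = 11.4×10⁻⁶×100×650 + 12.6×10⁻⁶×100×500 = 1.371 mm.
The walls prevent any net length change, so an axial force P (same in every segment) develops. Compatibility: P · Σ Lᵢ/(AᵢEᵢ) = δ_free.
Σ Lᵢ/(AᵢEᵢ) = 650/(2075×112×10³) + 500/(1275×200×10³) = 4.758×10⁻⁶ mm/N.
Hence P = δ_free / Σ(L/AE) = 1.371/4.758×10⁻⁶ = 288.2 kN (compressive).
For the cast iron segment, free thermal change = 11.4×10⁻⁶×100×650 = 0.741 mm and elastic change from P = 288200×650/(2075×112×10³) = 0.806 mm; these oppose, so the net change is 0.065 mm (segment shortens).

|ΔL| ≈ 0.065 mm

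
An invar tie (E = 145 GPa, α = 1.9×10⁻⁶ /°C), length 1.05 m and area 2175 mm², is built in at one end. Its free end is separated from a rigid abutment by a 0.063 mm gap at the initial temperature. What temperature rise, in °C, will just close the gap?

ΔT ≈ 31.6 °C

Contact occurs when the free expansion equals the gap: αΔT L = 0.063 mm.
So ΔT = g/(αL) = 0.063/(1.9×10⁻⁶ × 1050) = 31.58 °C.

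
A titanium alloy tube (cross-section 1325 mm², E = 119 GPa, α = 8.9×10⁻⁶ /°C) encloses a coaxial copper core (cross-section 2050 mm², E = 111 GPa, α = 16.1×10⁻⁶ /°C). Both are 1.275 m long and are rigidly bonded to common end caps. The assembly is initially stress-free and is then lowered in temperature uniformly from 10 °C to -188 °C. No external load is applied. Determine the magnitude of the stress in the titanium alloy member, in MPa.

Equilibrium of a rigid end plate with no external load gives equal and opposite internal forces ±P in the two members. Since α_{copper} > α_{titanium alloy}, cooling drives the copper into tension and the titanium alloy into compression.
Compatibility of the two members (thermal + elastic change equal): (α₁ − α₂)ΔT = P·[1/(A₁E₁) + 1/(A₂E₂)].
|α₁ − α₂|·ΔT = 7.2×10⁻⁶ × 198 = 0.001426.
1/(A₁E₁) + 1/(A₂E₂) = 1/(1325×119×10³) + 1/(2050×111×10³) = 1.074×10⁻⁸ N⁻¹.
So P = 0.001426 / 1.074×10⁻⁸ = 132.8 kN.
σ_{titanium alloy} = P/A₁ = 132800/1325 = 100.2 MPa, compressive.

σ ≈ 100 MPa (compressive)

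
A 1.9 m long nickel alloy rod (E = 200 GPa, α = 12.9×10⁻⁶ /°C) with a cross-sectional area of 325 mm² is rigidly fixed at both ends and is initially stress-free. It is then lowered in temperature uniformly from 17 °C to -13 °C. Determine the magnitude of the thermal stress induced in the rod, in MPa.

σ ≈ 77.4 MPa (tensile)

Because both ends are immovable the net strain is zero, and the suppressed thermal strain is αΔT = 12.9×10⁻⁶ × 30 = 387×10⁻⁶.
The stress required to suppress this strain is σ = Eε = 200×10³ × 387×10⁻⁶ = 77.4 MPa, tensile since the rod is trying to contract.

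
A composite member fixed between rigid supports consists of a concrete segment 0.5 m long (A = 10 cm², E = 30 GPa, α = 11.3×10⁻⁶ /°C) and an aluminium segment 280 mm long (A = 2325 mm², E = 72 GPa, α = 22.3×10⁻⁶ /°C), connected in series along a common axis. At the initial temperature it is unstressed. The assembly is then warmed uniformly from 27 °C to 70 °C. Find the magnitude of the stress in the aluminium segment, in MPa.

Free thermal expansion of the whole bar: Σ αᵢΔT Lᵢ = 11.3×10⁻⁶×43×500 + 22.3×10⁻⁶×43×280 = 0.5114 mm.
Since the ends are fixed, an axial force P builds up, equal in every segment, with P · Σ Lᵢ/(AᵢEᵢ) = δ_free.
The series flexibility is Σ Lᵢ/(AᵢEᵢ) = 500/(1000×30×10³) + 280/(2325×72×10³) = 1.834×10⁻⁵ mm/N.
P = 0.5114 / 1.834×10⁻⁵ = 27890 N = 27.89 kN, compressive.
σ_{aluminium} = P / A = 27890 / 2325 = 11.99 MPa.

σ ≈ 12 MPa (compressive)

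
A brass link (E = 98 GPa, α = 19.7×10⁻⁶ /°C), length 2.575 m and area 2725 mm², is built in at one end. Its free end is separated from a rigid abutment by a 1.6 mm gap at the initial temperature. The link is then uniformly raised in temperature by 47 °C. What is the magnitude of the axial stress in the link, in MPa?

If the wall were absent the link would grow by αΔT L = 19.7×10⁻⁶ × 47 × 2575 = 2.384 mm.
The gap closes (δ_free > 1.6 mm) and the wall then resists a further 2.384 − 1.6 = 0.7842 mm of expansion.
So σ = E(δ_free − g)/L = 98×10³ × 0.7842/2575 = 29.84 MPa.

σ ≈ 29.8 MPa (compressive)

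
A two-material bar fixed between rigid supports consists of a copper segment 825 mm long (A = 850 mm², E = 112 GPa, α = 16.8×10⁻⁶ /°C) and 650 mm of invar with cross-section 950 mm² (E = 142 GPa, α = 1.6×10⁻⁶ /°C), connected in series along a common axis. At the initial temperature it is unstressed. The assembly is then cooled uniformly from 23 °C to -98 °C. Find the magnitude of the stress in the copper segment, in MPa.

If the supports were absent, the total length change would be Σ αᵢΔT Lᵢ = 16.8×10⁻⁶×121×825 + 1.6×10⁻⁶×121×650 = 1.803 mm.
The rigid supports impose zero overall length change; the single axial force P common to all segments must satisfy P Σ Lᵢ/(AᵢEᵢ) = δ_free.
The series flexibility is Σ Lᵢ/(AᵢEᵢ) = 825/(850×112×10³) + 650/(950×142×10³) = 1.348×10⁻⁵ mm/N.
So P = 1.803 / 1.348×10⁻⁵ = 133.7 kN, tensile.
σ_{copper} = P / A = 133700 / 850 = 157.3 MPa.

σ ≈ 157 MPa (tensile)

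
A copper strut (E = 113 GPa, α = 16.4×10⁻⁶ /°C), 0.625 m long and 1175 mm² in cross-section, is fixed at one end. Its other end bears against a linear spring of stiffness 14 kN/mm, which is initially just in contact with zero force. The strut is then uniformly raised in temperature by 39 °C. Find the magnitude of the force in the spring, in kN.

If the spring were absent the strut would lengthen by αΔT L = 16.4×10⁻⁶ × 39 × 625 = 0.3997 mm.
Let P be the compressive force at the spring. The strut shortens elastically by PL/(AE) and the spring compresses by P/k; together these equal δ_free.
So P = δ_free / [L/(AE) + 1/k] = 0.3997 / [ 625/(1175×113×10³) + 1/(14×10³) ].
P = 0.3997 / 7.614×10⁻⁵ = 5250 N.

P ≈ 5.25 kN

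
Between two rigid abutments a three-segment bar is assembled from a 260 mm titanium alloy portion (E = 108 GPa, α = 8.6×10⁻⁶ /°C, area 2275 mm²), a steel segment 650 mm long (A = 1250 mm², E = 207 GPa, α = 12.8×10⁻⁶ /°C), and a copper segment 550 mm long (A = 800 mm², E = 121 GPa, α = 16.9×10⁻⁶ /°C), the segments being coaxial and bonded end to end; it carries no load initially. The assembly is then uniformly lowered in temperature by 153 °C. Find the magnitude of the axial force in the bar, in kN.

With the walls removed the bar would change length by δ_free = Σ αᵢΔT Lᵢ = 8.6×10⁻⁶×153×260 + 12.8×10⁻⁶×153×650 + 16.9×10⁻⁶×153×550 = 3.037 mm.
Since the ends are fixed, an axial force P builds up, equal in every segment, with P · Σ Lᵢ/(AᵢEᵢ) = δ_free.
Σ Lᵢ/(AᵢEᵢ) = 260/(2275×108×10³) + 650/(1250×207×10³) + 550/(800×121×10³) = 9.252×10⁻⁶ mm/N.
P = 3.037 / 9.252×10⁻⁶ = 328300 N = 328.3 kN, tensile.

P ≈ 328 kN (tensile)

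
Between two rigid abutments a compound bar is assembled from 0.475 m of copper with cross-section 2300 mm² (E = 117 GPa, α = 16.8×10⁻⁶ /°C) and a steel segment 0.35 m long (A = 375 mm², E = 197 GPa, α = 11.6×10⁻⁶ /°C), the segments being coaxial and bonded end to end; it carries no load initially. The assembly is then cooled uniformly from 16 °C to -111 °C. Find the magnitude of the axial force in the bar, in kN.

P ≈ 235 kN (tensile)

Free thermal contraction of the whole bar: Σ αᵢΔT Lᵢ = 16.8×10⁻⁶×127×475 + 11.6×10⁻⁶×127×350 = 1.529 mm.
The rigid supports impose zero overall length change; the single axial force P common to all segments must satisfy P Σ Lᵢ/(AᵢEᵢ) = δ_free.
Σ Lᵢ/(AᵢEᵢ) = 475/(2300×117×10³) + 350/(375×197×10³) = 6.503×10⁻⁶ mm/N.
Hence P = δ_free / Σ(L/AE) = 1.529/6.503×10⁻⁶ = 235.1 kN (tensile).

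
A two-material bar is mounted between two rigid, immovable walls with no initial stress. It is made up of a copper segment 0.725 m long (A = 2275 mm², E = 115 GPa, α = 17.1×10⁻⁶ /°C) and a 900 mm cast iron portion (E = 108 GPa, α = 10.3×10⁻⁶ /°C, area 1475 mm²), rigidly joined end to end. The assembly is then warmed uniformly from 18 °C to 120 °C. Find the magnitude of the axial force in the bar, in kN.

With the walls removed the bar would change length by δ_free = Σ αᵢΔT Lᵢ = 17.1×10⁻⁶×102×725 + 10.3×10⁻⁶×102×900 = 2.21 mm.
Since the ends are fixed, an axial force P builds up, equal in every segment, with P · Σ Lᵢ/(AᵢEᵢ) = δ_free.
The series flexibility is Σ Lᵢ/(AᵢEᵢ) = 725/(2275×115×10³) + 900/(1475×108×10³) = 8.421×10⁻⁶ mm/N.
P = 2.21 / 8.421×10⁻⁶ = 262500 N = 262.5 kN, compressive.

P ≈ 262 kN (compressive)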